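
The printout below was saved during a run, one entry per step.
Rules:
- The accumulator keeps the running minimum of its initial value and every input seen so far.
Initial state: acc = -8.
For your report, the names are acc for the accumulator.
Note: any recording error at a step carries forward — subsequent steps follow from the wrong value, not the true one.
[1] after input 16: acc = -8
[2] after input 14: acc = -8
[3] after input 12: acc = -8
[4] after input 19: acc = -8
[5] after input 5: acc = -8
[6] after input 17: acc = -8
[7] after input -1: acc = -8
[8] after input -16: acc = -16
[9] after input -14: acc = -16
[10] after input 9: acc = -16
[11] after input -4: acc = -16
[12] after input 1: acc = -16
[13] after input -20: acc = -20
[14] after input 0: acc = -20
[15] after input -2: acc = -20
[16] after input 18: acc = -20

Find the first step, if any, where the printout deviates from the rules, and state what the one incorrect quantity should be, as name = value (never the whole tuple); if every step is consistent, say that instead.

Recomputing the run from the initial state:
step 1: acc = -8
step 2: acc = -8
step 3: acc = -8
step 4: acc = -8
step 5: acc = -8
step 6: acc = -8
step 7: acc = -8
step 8: acc = -16
step 9: acc = -16
step 10: acc = -16
step 11: acc = -16
step 12: acc = -16
step 13: acc = -20
step 14: acc = -20
step 15: acc = -20
step 16: acc = -20
This matches the printout at every step.

no error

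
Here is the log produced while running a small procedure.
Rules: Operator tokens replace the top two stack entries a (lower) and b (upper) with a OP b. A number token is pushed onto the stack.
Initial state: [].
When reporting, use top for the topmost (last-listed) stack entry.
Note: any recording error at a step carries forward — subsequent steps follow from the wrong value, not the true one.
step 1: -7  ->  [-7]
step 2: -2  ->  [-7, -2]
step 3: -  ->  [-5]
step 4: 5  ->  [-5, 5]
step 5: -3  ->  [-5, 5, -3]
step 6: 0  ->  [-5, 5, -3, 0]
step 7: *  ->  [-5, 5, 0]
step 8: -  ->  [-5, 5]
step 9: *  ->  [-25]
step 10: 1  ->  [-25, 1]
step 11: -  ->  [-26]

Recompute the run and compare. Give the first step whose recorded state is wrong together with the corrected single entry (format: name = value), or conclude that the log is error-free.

no error

step 1: push -7: top = -7 -> consistent with the log
step 2: push -2: top = -2 -> checks out
step 3: -7 - -2 = -5 -> consistent with the log
step 4: push 5: top = 5 -> same as recorded
step 5: push -3: top = -3 -> confirmed correct
step 6: push 0: top = 0 -> same as recorded
step 7: -3 * 0 = 0 -> verified
step 8: 5 - 0 = 5 -> checks out
step 9: -5 * 5 = -25 -> matches
step 10: push 1: top = 1 -> agrees with the log
step 11: -25 - 1 = -26 -> verified
The whole run recomputes cleanly — no discrepancies.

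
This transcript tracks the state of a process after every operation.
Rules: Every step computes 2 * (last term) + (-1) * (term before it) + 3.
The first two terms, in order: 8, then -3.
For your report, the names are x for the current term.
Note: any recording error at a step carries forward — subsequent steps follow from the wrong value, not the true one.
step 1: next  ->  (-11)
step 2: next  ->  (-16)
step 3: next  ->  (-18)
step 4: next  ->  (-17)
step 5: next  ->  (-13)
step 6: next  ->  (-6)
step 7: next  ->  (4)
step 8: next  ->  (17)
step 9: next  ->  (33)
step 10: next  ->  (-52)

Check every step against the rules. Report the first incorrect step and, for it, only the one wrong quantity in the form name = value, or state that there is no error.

Step 1: x = 2*(-3) + (-1)*(8) + (3) = -11 — agrees with the transcript.
Step 2: x = 2*(-11) + (-1)*(-3) + (3) = -16 — matches.
Step 3: x = 2*(-16) + (-1)*(-11) + (3) = -18 — confirmed correct.
Step 4: x = 2*(-18) + (-1)*(-16) + (3) = -17 — agrees with the transcript.
Step 5: x = 2*(-17) + (-1)*(-18) + (3) = -13 — consistent with the transcript.
Step 6: x = 2*(-13) + (-1)*(-17) + (3) = -6 — exactly as logged.
Step 7: x = 2*(-6) + (-1)*(-13) + (3) = 4 — checks out.
Step 8: x = 2*(4) + (-1)*(-6) + (3) = 17 — matches.
Step 9: x = 2*(17) + (-1)*(4) + (3) = 33 — verified.
Step 10: x = 2*(33) + (-1)*(17) + (3) = 52 — the transcript disagrees here.
That makes step 10 the first incorrect line — x = 52 is what it should show.

step 10, x = 52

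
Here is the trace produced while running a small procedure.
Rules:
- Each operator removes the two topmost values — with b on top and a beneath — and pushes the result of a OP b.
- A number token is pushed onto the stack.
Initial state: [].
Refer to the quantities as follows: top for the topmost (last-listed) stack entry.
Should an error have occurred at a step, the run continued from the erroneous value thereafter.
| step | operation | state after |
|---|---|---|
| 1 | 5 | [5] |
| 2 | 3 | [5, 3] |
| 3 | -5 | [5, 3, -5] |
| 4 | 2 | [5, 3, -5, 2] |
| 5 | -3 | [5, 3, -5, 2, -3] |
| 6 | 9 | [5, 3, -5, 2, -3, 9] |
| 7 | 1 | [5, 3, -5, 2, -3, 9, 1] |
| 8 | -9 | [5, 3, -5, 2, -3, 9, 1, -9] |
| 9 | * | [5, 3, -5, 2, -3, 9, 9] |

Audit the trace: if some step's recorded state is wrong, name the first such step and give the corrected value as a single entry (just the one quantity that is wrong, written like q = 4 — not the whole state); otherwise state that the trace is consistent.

1. push 5: top = 5 (in agreement)
2. push 3: top = 3 (agrees with the trace)
3. push -5: top = -5 (same as recorded)
4. push 2: top = 2 (exactly as logged)
5. push -3: top = -3 (same as recorded)
6. push 9: top = 9 (matches)
7. push 1: top = 1 (checks out)
8. push -9: top = -9 (no discrepancy)
9. 1 * -9 = -9 (the recorded entry deviates here)
The audit stops at step 9: the recorded entry is wrong and should be top = -9.

step 9, top = -9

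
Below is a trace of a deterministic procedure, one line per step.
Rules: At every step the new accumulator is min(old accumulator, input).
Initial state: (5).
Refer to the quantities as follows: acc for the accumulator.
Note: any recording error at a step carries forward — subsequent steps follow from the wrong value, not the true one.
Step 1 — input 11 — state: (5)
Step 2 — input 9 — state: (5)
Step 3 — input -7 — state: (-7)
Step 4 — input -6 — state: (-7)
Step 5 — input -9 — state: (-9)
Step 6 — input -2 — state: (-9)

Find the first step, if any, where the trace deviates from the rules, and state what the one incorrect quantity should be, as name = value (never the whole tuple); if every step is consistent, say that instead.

no error

Recomputing the run from the initial state:
step 1: acc = 5
step 2: acc = 5
step 3: acc = -7
step 4: acc = -7
step 5: acc = -9
step 6: acc = -9
This matches the trace at every step.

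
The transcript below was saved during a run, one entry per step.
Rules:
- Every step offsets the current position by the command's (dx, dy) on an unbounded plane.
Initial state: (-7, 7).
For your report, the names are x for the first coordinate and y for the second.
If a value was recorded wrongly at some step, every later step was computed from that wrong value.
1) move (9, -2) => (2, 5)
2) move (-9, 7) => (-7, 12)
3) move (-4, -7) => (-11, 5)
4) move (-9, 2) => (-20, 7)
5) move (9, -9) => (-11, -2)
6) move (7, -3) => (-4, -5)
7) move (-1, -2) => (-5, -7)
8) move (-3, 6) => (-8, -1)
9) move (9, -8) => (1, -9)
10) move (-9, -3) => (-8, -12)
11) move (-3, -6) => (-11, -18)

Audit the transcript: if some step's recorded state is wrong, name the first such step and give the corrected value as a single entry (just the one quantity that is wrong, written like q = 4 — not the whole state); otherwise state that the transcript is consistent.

no error

1. x = -7 + (9) = 2, y = 7 + (-2) = 5 (agrees with the transcript)
2. x = 2 + (-9) = -7, y = 5 + (7) = 12 (agrees with the transcript)
3. x = -7 + (-4) = -11, y = 12 + (-7) = 5 (in agreement)
4. x = -11 + (-9) = -20, y = 5 + (2) = 7 (exactly as logged)
5. x = -20 + (9) = -11, y = 7 + (-9) = -2 (confirmed correct)
6. x = -11 + (7) = -4, y = -2 + (-3) = -5 (verified)
7. x = -4 + (-1) = -5, y = -5 + (-2) = -7 (checks out)
8. x = -5 + (-3) = -8, y = -7 + (6) = -1 (verified)
9. x = -8 + (9) = 1, y = -1 + (-8) = -9 (same as recorded)
10. x = 1 + (-9) = -8, y = -9 + (-3) = -12 (no discrepancy)
11. x = -8 + (-3) = -11, y = -12 + (-6) = -18 (confirmed correct)
The recomputation confirms every line.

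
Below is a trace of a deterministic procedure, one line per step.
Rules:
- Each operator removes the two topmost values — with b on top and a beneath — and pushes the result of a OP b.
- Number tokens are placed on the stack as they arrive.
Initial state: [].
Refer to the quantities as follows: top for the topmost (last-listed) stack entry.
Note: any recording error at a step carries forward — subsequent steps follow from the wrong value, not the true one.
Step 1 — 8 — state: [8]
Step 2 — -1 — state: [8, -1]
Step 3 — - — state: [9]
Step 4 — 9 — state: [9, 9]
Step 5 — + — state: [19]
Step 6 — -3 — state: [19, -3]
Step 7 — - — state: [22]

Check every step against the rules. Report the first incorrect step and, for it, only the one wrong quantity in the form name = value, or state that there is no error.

1. push 8: top = 8 (agrees with the trace)
2. push -1: top = -1 (same as recorded)
3. 8 - -1 = 9 (in agreement)
4. push 9: top = 9 (matches)
5. 9 + 9 = 18 (the recorded entry deviates here)
First deviation found at step 5; the corrected entry is top = 18.

step 5, top = 18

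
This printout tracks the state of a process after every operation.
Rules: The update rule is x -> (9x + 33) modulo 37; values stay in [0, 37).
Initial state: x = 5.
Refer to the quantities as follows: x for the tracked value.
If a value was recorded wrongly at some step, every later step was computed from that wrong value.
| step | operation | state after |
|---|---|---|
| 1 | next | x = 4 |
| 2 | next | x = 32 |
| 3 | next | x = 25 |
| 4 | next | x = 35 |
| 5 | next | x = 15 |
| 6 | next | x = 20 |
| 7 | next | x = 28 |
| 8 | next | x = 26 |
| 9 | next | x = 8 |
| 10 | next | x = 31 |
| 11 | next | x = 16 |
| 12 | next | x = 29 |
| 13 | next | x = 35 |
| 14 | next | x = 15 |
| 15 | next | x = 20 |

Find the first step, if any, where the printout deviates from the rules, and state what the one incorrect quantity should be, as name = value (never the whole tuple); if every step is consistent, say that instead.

Recomputing the run from the initial state:
step 1: x = 4
step 2: x = 32
step 3: x = 25
step 4: x = 36
step 5: x = 24
step 6: x = 27
step 7: x = 17
step 8: x = 1
step 9: x = 5
step 10: x = 4
step 11: x = 32
step 12: x = 25
step 13: x = 36
step 14: x = 24
step 15: x = 27
The first disagreement with the printout is at step 4, where the value should be x = 36.

step 4, x = 36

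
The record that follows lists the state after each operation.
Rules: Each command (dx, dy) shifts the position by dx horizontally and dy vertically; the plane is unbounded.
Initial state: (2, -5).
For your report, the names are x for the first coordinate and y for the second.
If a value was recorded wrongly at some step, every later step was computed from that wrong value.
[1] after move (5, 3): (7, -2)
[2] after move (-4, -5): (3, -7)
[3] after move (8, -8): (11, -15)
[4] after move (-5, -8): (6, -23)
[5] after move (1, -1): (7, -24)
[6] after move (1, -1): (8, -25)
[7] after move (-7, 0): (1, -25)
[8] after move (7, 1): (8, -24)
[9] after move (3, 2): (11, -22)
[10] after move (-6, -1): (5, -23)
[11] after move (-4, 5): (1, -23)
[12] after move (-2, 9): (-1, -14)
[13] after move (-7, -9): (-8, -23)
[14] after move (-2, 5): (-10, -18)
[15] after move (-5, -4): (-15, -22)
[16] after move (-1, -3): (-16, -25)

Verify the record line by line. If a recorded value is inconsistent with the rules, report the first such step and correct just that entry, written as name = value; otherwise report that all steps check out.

step 11, y = -18

step 1: x = 2 + (5) = 7, y = -5 + (3) = -2 -> matches
step 2: x = 7 + (-4) = 3, y = -2 + (-5) = -7 -> consistent with the record
step 3: x = 3 + (8) = 11, y = -7 + (-8) = -15 -> checks out
step 4: x = 11 + (-5) = 6, y = -15 + (-8) = -23 -> matches
step 5: x = 6 + (1) = 7, y = -23 + (-1) = -24 -> same as recorded
step 6: x = 7 + (1) = 8, y = -24 + (-1) = -25 -> no discrepancy
step 7: x = 8 + (-7) = 1, y = -25 + (0) = -25 -> matches
step 8: x = 1 + (7) = 8, y = -25 + (1) = -24 -> same as recorded
step 9: x = 8 + (3) = 11, y = -24 + (2) = -22 -> confirmed correct
step 10: x = 11 + (-6) = 5, y = -22 + (-1) = -23 -> same as recorded
step 11: x = 5 + (-4) = 1, y = -23 + (5) = -18 -> this is not what the record shows
First incorrect step: 11; the correct value is y = -18.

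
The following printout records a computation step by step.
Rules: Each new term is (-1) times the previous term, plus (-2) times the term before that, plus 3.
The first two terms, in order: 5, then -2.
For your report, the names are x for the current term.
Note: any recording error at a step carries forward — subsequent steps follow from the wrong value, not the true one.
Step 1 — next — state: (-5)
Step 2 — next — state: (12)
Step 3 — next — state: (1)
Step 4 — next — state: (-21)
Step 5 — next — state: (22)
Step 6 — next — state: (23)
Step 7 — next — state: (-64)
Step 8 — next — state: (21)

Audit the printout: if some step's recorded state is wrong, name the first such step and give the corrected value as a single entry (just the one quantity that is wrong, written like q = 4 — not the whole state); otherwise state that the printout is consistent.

step 4, x = -22

step 1: x = -1*(-2) + (-2)*(5) + (3) = -5 -> checks out
step 2: x = -1*(-5) + (-2)*(-2) + (3) = 12 -> confirmed correct
step 3: x = -1*(12) + (-2)*(-5) + (3) = 1 -> confirmed correct
step 4: x = -1*(1) + (-2)*(12) + (3) = -22 -> this is not what the printout shows
The audit stops at step 4: the recorded entry is wrong and should be x = -22.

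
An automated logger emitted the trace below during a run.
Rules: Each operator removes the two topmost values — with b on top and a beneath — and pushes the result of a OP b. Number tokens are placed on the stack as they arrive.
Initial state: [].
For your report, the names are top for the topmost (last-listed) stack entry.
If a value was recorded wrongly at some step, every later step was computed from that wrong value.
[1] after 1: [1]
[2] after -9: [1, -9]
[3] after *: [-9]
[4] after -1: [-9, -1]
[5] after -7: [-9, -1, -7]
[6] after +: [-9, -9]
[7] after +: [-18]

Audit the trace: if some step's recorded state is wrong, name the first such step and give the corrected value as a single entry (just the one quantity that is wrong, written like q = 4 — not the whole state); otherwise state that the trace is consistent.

step 6, top = -8

step 1: push 1: top = 1 -> same as recorded
step 2: push -9: top = -9 -> same as recorded
step 3: 1 * -9 = -9 -> same as recorded
step 4: push -1: top = -1 -> matches
step 5: push -7: top = -7 -> consistent with the trace
step 6: -1 + -7 = -8 -> this is not what the trace shows
The earliest wrong entry is at step 6: it should read top = -8.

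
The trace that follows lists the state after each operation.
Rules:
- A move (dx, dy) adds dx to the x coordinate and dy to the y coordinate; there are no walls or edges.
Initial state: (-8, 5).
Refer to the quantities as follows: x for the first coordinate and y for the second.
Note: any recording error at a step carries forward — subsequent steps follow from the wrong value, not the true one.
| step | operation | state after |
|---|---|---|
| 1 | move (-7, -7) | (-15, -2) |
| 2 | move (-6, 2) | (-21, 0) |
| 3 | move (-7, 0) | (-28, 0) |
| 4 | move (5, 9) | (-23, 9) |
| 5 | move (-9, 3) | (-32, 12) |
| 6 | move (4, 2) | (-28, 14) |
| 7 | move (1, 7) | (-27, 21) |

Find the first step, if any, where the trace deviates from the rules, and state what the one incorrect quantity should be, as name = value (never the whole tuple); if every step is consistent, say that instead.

1. x = -8 + (-7) = -15, y = 5 + (-7) = -2 (matches)
2. x = -15 + (-6) = -21, y = -2 + (2) = 0 (checks out)
3. x = -21 + (-7) = -28, y = 0 + (0) = 0 (checks out)
4. x = -28 + (5) = -23, y = 0 + (9) = 9 (agrees with the trace)
5. x = -23 + (-9) = -32, y = 9 + (3) = 12 (confirmed correct)
6. x = -32 + (4) = -28, y = 12 + (2) = 14 (confirmed correct)
7. x = -28 + (1) = -27, y = 14 + (7) = 21 (same as recorded)
All entries verified; no error found.

no error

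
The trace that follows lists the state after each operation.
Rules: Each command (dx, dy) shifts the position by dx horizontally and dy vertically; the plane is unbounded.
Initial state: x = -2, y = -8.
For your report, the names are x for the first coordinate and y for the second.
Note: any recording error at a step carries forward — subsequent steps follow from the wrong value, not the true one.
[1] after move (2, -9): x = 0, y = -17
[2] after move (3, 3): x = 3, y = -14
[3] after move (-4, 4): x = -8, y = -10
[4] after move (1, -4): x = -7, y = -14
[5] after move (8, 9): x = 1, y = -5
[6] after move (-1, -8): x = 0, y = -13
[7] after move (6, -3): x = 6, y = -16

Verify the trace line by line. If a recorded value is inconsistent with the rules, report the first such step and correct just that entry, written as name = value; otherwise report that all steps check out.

step 3, x = -1

step 1: x = -2 + (2) = 0, y = -8 + (-9) = -17 -> consistent with the trace
step 2: x = 0 + (3) = 3, y = -17 + (3) = -14 -> consistent with the trace
step 3: x = 3 + (-4) = -1, y = -14 + (4) = -10 -> not what was recorded
First deviation found at step 3; the corrected entry is x = -1.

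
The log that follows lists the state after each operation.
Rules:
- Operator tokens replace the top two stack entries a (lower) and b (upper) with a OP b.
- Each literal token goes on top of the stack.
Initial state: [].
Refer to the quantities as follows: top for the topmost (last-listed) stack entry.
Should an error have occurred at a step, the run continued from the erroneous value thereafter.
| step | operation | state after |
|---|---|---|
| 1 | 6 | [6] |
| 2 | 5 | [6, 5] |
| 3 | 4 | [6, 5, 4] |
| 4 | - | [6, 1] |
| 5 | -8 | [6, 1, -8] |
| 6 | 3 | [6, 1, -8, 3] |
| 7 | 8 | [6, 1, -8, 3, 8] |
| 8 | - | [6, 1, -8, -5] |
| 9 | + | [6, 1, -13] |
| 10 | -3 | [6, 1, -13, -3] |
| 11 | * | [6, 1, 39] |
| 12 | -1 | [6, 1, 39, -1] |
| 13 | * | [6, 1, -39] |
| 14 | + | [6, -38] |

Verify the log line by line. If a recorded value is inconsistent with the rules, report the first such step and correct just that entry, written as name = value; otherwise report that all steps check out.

no error

Recomputing the run from the initial state:
step 1: [6]
step 2: [6, 5]
step 3: [6, 5, 4]
step 4: [6, 1]
step 5: [6, 1, -8]
step 6: [6, 1, -8, 3]
step 7: [6, 1, -8, 3, 8]
step 8: [6, 1, -8, -5]
step 9: [6, 1, -13]
step 10: [6, 1, -13, -3]
step 11: [6, 1, 39]
step 12: [6, 1, 39, -1]
step 13: [6, 1, -39]
step 14: [6, -38]
This matches the log at every step.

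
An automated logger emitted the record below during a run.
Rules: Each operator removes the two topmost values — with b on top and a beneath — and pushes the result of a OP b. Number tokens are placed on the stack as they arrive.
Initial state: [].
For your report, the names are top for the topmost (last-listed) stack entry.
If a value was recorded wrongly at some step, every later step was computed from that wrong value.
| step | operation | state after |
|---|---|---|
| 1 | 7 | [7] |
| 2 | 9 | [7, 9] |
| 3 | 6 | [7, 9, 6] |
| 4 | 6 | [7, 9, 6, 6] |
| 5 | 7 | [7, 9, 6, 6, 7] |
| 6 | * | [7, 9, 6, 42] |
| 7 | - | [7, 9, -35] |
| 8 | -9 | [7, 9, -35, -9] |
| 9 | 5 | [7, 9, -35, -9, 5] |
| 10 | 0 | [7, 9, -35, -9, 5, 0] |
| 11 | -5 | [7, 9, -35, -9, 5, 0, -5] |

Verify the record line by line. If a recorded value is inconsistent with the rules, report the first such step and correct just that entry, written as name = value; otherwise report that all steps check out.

Recomputing the run from the initial state:
step 1: [7]
step 2: [7, 9]
step 3: [7, 9, 6]
step 4: [7, 9, 6, 6]
step 5: [7, 9, 6, 6, 7]
step 6: [7, 9, 6, 42]
step 7: [7, 9, -36]
step 8: [7, 9, -36, -9]
step 9: [7, 9, -36, -9, 5]
step 10: [7, 9, -36, -9, 5, 0]
step 11: [7, 9, -36, -9, 5, 0, -5]
The first disagreement with the record is at step 7, where the value should be top = -36.

step 7, top = -36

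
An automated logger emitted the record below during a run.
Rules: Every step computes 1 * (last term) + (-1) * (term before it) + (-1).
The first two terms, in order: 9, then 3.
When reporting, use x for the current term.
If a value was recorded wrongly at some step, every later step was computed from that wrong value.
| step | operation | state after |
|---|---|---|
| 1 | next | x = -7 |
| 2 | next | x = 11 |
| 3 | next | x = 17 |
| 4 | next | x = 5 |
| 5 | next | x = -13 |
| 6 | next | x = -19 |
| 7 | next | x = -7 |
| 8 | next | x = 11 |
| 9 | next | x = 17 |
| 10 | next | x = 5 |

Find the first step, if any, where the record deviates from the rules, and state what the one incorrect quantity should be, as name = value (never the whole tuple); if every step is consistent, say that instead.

Recomputing the run from the initial state:
step 1: x = -7
step 2: x = -11
step 3: x = -5
step 4: x = 5
step 5: x = 9
step 6: x = 3
step 7: x = -7
step 8: x = -11
step 9: x = -5
step 10: x = 5
The first disagreement with the record is at step 2, where the value should be x = -11.

step 2, x = -11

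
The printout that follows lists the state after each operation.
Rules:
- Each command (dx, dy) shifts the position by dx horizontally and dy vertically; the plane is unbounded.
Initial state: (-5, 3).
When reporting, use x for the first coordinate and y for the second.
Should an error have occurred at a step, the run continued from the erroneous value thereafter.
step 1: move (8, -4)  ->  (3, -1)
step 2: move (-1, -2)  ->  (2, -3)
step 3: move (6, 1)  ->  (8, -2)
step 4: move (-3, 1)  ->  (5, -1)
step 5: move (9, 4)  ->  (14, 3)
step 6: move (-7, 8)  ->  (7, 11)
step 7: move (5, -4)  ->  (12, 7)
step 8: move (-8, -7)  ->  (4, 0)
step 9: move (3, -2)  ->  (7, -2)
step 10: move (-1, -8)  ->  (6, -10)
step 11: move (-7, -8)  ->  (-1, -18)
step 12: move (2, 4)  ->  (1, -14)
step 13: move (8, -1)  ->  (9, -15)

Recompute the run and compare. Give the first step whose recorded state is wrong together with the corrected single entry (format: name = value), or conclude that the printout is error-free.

no error

step 1: x = -5 + (8) = 3, y = 3 + (-4) = -1 -> agrees with the printout
step 2: x = 3 + (-1) = 2, y = -1 + (-2) = -3 -> checks out
step 3: x = 2 + (6) = 8, y = -3 + (1) = -2 -> verified
step 4: x = 8 + (-3) = 5, y = -2 + (1) = -1 -> checks out
step 5: x = 5 + (9) = 14, y = -1 + (4) = 3 -> in agreement
step 6: x = 14 + (-7) = 7, y = 3 + (8) = 11 -> exactly as logged
step 7: x = 7 + (5) = 12, y = 11 + (-4) = 7 -> confirmed correct
step 8: x = 12 + (-8) = 4, y = 7 + (-7) = 0 -> no discrepancy
step 9: x = 4 + (3) = 7, y = 0 + (-2) = -2 -> agrees with the printout
step 10: x = 7 + (-1) = 6, y = -2 + (-8) = -10 -> matches
step 11: x = 6 + (-7) = -1, y = -10 + (-8) = -18 -> confirmed correct
step 12: x = -1 + (2) = 1, y = -18 + (4) = -14 -> consistent with the printout
step 13: x = 1 + (8) = 9, y = -14 + (-1) = -15 -> agrees with the printout
The whole run recomputes cleanly — no discrepancies.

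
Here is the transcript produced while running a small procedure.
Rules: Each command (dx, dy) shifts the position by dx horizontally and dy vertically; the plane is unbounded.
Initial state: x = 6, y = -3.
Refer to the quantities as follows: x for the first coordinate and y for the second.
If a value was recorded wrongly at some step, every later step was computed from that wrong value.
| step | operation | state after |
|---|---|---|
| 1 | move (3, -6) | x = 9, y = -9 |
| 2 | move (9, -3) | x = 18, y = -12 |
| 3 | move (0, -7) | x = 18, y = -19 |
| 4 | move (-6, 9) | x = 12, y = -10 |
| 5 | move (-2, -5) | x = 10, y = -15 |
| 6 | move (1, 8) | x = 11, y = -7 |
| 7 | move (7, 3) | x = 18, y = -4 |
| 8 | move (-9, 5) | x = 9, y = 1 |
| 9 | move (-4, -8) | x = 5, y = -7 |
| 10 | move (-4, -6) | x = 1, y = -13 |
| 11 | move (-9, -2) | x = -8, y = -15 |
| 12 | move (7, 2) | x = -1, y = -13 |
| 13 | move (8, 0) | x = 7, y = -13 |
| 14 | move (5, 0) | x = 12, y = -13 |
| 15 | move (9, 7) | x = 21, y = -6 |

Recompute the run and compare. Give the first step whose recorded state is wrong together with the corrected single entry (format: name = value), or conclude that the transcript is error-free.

Recomputing the run from the initial state:
step 1: x = 9, y = -9
step 2: x = 18, y = -12
step 3: x = 18, y = -19
step 4: x = 12, y = -10
step 5: x = 10, y = -15
step 6: x = 11, y = -7
step 7: x = 18, y = -4
step 8: x = 9, y = 1
step 9: x = 5, y = -7
step 10: x = 1, y = -13
step 11: x = -8, y = -15
step 12: x = -1, y = -13
step 13: x = 7, y = -13
step 14: x = 12, y = -13
step 15: x = 21, y = -6
This matches the transcript at every step.

no error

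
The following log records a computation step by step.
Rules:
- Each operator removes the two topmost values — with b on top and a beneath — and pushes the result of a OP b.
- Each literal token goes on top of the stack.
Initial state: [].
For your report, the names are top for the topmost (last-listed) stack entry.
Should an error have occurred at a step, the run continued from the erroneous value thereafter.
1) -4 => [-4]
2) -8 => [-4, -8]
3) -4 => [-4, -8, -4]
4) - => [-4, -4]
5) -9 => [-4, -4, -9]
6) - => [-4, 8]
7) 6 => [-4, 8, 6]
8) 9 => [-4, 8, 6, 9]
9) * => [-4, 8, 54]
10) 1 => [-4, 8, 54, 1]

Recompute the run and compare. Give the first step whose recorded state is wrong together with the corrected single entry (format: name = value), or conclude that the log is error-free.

Recomputing the run from the initial state:
step 1: [-4]
step 2: [-4, -8]
step 3: [-4, -8, -4]
step 4: [-4, -4]
step 5: [-4, -4, -9]
step 6: [-4, 5]
step 7: [-4, 5, 6]
step 8: [-4, 5, 6, 9]
step 9: [-4, 5, 54]
step 10: [-4, 5, 54, 1]
The first disagreement with the log is at step 6, where the value should be top = 5.

step 6, top = 5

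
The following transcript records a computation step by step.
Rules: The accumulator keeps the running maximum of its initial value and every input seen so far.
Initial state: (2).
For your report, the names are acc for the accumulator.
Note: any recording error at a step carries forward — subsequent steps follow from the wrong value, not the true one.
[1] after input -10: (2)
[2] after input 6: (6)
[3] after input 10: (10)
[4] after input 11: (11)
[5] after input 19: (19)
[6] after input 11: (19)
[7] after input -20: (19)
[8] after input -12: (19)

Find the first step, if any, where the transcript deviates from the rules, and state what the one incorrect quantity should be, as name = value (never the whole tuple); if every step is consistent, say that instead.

no error

Step 1: acc = max(2, -10) = 2 — agrees with the transcript.
Step 2: acc = max(2, 6) = 6 — checks out.
Step 3: acc = max(6, 10) = 10 — consistent with the transcript.
Step 4: acc = max(10, 11) = 11 — no discrepancy.
Step 5: acc = max(11, 19) = 19 — in agreement.
Step 6: acc = max(19, 11) = 19 — same as recorded.
Step 7: acc = max(19, -20) = 19 — consistent with the transcript.
Step 8: acc = max(19, -12) = 19 — no discrepancy.
All steps check out; nothing to correct.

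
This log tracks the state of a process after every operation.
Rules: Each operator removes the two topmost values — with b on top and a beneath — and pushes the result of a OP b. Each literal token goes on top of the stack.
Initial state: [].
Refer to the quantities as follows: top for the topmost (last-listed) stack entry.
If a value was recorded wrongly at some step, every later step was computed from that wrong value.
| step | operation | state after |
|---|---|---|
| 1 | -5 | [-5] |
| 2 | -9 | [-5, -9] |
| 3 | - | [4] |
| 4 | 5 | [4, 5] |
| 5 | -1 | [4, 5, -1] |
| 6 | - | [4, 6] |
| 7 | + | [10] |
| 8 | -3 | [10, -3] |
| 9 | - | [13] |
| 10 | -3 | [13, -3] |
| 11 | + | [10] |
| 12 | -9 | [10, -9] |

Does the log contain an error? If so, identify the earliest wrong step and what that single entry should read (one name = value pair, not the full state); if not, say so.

Step 1: push -5: top = -5 — matches.
Step 2: push -9: top = -9 — no discrepancy.
Step 3: -5 - -9 = 4 — checks out.
Step 4: push 5: top = 5 — in agreement.
Step 5: push -1: top = -1 — in agreement.
Step 6: 5 - -1 = 6 — no discrepancy.
Step 7: 4 + 6 = 10 — verified.
Step 8: push -3: top = -3 — exactly as logged.
Step 9: 10 - -3 = 13 — matches.
Step 10: push -3: top = -3 — matches.
Step 11: 13 + -3 = 10 — checks out.
Step 12: push -9: top = -9 — consistent with the log.
The whole run recomputes cleanly — no discrepancies.

no error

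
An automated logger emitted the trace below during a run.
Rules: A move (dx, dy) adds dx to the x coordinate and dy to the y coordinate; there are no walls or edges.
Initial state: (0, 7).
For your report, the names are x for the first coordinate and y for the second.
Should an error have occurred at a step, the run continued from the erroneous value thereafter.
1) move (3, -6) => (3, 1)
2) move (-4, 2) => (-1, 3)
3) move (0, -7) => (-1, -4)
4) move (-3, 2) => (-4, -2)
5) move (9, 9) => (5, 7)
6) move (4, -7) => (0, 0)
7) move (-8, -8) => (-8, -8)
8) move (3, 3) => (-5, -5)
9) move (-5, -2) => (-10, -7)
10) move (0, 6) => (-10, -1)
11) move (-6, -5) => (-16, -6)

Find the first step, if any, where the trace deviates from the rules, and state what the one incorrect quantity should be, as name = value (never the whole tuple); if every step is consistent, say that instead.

step 6, x = 9

1. x = 0 + (3) = 3, y = 7 + (-6) = 1 (confirmed correct)
2. x = 3 + (-4) = -1, y = 1 + (2) = 3 (confirmed correct)
3. x = -1 + (0) = -1, y = 3 + (-7) = -4 (same as recorded)
4. x = -1 + (-3) = -4, y = -4 + (2) = -2 (agrees with the trace)
5. x = -4 + (9) = 5, y = -2 + (9) = 7 (matches)
6. x = 5 + (4) = 9, y = 7 + (-7) = 0 (the recorded entry deviates here)
First deviation found at step 6; the corrected entry is x = 9.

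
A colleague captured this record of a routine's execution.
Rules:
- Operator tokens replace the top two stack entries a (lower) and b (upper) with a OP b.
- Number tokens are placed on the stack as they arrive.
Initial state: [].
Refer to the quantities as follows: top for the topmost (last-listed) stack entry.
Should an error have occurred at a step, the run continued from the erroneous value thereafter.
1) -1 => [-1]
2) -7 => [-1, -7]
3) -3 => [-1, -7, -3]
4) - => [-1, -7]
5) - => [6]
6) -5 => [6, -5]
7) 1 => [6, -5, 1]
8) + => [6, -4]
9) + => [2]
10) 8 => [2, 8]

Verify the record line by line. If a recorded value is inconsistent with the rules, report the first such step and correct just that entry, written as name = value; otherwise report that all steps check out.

Step 1: push -1: top = -1 — no discrepancy.
Step 2: push -7: top = -7 — consistent with the record.
Step 3: push -3: top = -3 — agrees with the record.
Step 4: -7 - -3 = -4 — this is not what the record shows.
That makes step 4 the first incorrect line — top = -4 is what it should show.

step 4, top = -4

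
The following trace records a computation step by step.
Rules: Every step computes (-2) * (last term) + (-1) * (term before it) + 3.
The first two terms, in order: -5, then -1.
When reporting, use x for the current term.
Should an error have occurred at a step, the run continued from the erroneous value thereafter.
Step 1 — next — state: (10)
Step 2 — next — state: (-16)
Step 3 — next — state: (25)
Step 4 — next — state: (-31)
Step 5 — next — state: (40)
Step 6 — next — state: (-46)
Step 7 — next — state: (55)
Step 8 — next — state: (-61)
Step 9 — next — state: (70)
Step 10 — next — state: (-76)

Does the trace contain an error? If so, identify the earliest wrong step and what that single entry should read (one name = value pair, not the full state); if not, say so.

Recomputing the run from the initial state:
step 1: x = 10
step 2: x = -16
step 3: x = 25
step 4: x = -31
step 5: x = 40
step 6: x = -46
step 7: x = 55
step 8: x = -61
step 9: x = 70
step 10: x = -76
This matches the trace at every step.

no error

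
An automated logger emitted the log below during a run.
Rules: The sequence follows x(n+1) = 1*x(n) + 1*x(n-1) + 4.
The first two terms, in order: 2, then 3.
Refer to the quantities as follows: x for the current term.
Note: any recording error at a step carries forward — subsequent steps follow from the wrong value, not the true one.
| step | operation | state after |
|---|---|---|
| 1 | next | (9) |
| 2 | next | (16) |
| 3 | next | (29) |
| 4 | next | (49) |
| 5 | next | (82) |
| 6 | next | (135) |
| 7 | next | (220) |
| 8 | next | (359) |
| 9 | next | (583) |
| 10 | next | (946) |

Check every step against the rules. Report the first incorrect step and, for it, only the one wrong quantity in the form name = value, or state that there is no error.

step 7, x = 221

step 1: x = 1*(3) + (1)*(2) + (4) = 9 -> consistent with the log
step 2: x = 1*(9) + (1)*(3) + (4) = 16 -> verified
step 3: x = 1*(16) + (1)*(9) + (4) = 29 -> same as recorded
step 4: x = 1*(29) + (1)*(16) + (4) = 49 -> no discrepancy
step 5: x = 1*(49) + (1)*(29) + (4) = 82 -> no discrepancy
step 6: x = 1*(82) + (1)*(49) + (4) = 135 -> exactly as logged
step 7: x = 1*(135) + (1)*(82) + (4) = 221 -> the log has a different value
First incorrect step: 7; the correct value is x = 221.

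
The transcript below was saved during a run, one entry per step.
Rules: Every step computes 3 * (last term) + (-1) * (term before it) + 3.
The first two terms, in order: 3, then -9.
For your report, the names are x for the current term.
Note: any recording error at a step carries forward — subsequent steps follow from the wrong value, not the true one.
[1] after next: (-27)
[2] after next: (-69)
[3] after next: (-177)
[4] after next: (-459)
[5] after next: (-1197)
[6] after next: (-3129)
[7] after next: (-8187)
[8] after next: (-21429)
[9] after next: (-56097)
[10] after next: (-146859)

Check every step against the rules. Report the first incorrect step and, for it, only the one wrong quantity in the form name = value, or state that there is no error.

no error

step 1: x = 3*(-9) + (-1)*(3) + (3) = -27 -> matches
step 2: x = 3*(-27) + (-1)*(-9) + (3) = -69 -> checks out
step 3: x = 3*(-69) + (-1)*(-27) + (3) = -177 -> in agreement
step 4: x = 3*(-177) + (-1)*(-69) + (3) = -459 -> confirmed correct
step 5: x = 3*(-459) + (-1)*(-177) + (3) = -1197 -> in agreement
step 6: x = 3*(-1197) + (-1)*(-459) + (3) = -3129 -> agrees with the transcript
step 7: x = 3*(-3129) + (-1)*(-1197) + (3) = -8187 -> verified
step 8: x = 3*(-8187) + (-1)*(-3129) + (3) = -21429 -> verified
step 9: x = 3*(-21429) + (-1)*(-8187) + (3) = -56097 -> agrees with the transcript
step 10: x = 3*(-56097) + (-1)*(-21429) + (3) = -146859 -> same as recorded
Nothing is out of place; the run is error-free.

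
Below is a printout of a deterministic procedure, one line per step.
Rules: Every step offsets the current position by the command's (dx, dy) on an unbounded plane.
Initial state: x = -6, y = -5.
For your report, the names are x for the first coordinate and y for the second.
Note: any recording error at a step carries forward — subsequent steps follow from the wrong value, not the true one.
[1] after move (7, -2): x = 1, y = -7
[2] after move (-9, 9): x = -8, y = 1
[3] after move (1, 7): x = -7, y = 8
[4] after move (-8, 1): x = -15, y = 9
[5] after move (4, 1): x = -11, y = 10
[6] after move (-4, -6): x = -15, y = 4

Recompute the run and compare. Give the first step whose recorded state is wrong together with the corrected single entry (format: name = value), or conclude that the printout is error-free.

step 2, y = 2

Recomputing the run from the initial state:
step 1: x = 1, y = -7
step 2: x = -8, y = 2
step 3: x = -7, y = 9
step 4: x = -15, y = 10
step 5: x = -11, y = 11
step 6: x = -15, y = 5
The first disagreement with the printout is at step 2, where the value should be y = 2.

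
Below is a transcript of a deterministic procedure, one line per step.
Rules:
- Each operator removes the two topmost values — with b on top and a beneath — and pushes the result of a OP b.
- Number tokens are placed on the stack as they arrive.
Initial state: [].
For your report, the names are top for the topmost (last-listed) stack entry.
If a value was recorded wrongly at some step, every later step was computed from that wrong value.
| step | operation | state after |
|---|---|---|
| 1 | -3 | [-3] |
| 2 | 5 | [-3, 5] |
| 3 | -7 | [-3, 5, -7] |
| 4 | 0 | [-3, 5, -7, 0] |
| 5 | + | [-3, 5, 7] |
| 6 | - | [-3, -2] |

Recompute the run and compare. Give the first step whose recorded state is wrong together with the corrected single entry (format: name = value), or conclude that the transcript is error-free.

Recomputing the run from the initial state:
step 1: [-3]
step 2: [-3, 5]
step 3: [-3, 5, -7]
step 4: [-3, 5, -7, 0]
step 5: [-3, 5, -7]
step 6: [-3, 12]
The first disagreement with the transcript is at step 5, where the value should be top = -7.

step 5, top = -7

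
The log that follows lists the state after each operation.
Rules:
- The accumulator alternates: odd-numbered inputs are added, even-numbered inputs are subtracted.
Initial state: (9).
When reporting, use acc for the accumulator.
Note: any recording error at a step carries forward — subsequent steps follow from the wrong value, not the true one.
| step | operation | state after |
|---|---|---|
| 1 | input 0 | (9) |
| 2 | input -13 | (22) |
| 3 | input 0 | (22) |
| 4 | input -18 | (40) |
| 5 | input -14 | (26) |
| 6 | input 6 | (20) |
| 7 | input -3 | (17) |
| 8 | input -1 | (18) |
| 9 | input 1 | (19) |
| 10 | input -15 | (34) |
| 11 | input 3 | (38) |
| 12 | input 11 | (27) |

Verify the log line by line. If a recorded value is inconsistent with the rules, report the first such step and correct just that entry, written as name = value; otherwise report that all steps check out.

Recomputing the run from the initial state:
step 1: acc = 9
step 2: acc = 22
step 3: acc = 22
step 4: acc = 40
step 5: acc = 26
step 6: acc = 20
step 7: acc = 17
step 8: acc = 18
step 9: acc = 19
step 10: acc = 34
step 11: acc = 37
step 12: acc = 26
The first disagreement with the log is at step 11, where the value should be acc = 37.

step 11, acc = 37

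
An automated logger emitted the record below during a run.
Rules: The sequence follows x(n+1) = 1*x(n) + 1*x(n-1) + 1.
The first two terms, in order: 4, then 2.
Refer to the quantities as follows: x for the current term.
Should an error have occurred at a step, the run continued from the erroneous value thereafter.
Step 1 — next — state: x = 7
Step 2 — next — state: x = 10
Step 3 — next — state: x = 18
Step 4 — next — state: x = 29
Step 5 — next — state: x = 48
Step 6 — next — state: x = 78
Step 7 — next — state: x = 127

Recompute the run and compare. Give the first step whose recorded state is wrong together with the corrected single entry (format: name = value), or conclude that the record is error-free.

no error

Recomputing the run from the initial state:
step 1: x = 7
step 2: x = 10
step 3: x = 18
step 4: x = 29
step 5: x = 48
step 6: x = 78
step 7: x = 127
This matches the record at every step.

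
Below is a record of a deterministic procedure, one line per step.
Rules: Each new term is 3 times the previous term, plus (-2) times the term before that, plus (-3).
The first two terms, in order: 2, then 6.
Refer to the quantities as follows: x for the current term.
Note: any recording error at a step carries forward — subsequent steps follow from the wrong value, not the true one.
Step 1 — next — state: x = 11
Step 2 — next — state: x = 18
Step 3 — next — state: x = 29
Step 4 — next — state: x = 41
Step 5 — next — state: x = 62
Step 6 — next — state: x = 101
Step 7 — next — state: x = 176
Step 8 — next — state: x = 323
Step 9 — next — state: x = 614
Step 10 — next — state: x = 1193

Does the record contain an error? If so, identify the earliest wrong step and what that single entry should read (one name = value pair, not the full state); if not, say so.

step 4, x = 48

Recomputing the run from the initial state:
step 1: x = 11
step 2: x = 18
step 3: x = 29
step 4: x = 48
step 5: x = 83
step 6: x = 150
step 7: x = 281
step 8: x = 540
step 9: x = 1055
step 10: x = 2082
The first disagreement with the record is at step 4, where the value should be x = 48.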